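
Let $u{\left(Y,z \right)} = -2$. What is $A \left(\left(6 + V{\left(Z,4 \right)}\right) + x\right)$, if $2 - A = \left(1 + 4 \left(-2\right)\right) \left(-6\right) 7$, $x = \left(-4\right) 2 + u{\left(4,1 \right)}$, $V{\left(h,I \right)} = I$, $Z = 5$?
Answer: $0$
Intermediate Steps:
$x = -10$ ($x = \left(-4\right) 2 - 2 = -8 - 2 = -10$)
$A = -292$ ($A = 2 - \left(1 + 4 \left(-2\right)\right) \left(-6\right) 7 = 2 - \left(1 - 8\right) \left(-6\right) 7 = 2 - \left(-7\right) \left(-6\right) 7 = 2 - 42 \cdot 7 = 2 - 294 = -292$)
$A \left(\left(6 + V{\left(Z,4 \right)}\right) + x\right) = - 292 \left(\left(6 + 4\right) - 10\right) = - 292 \left(10 - 10\right) = \left(-292\right) 0 = 0$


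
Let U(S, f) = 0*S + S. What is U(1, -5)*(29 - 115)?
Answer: -86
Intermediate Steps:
U(S, f) = S (U(S, f) = 0 + S = S)
U(1, -5)*(29 - 115) = 1*(29 - 115) = 1*(-86) = -86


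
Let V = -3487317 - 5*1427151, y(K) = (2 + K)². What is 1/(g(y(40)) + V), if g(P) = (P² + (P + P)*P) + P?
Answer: -1/1286220 ≈ -7.7747e-7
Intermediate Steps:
g(P) = P + 3*P² (g(P) = (P² + (2*P)*P) + P = (P² + 2*P²) + P = 3*P² + P = P + 3*P²)
V = -10623072 (V = -3487317 - 1*7135755 = -3487317 - 7135755 = -10623072)
1/(g(y(40)) + V) = 1/((2 + 40)²*(1 + 3*(2 + 40)²) - 10623072) = 1/(42²*(1 + 3*42²) - 10623072) = 1/(1764*(1 + 3*1764) - 10623072) = 1/(1764*(1 + 5292) - 10623072) = 1/(1764*5293 - 10623072) = 1/(9336852 - 10623072) = 1/(-1286220) = -1/1286220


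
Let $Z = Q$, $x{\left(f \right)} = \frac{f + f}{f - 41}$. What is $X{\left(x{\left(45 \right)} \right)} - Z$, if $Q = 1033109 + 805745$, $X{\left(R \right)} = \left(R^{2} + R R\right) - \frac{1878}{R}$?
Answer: $- \frac{55137749}{30} \approx -1.8379 \cdot 10^{6}$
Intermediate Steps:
$x{\left(f \right)} = \frac{2 f}{-41 + f}$
$X{\left(R \right)} = - \frac{1878}{R} + 2 R^{2}$ ($X{\left(R \right)} = \left(R^{2} + R^{2}\right) - \frac{1878}{R} = 2 R^{2} - \frac{1878}{R} = - \frac{1878}{R} + 2 R^{2}$)
$Q = 1838854$
$Z = 1838854$
$X{\left(x{\left(45 \right)} \right)} - Z = \frac{2 \left(-939 + \left(2 \cdot 45 \frac{1}{-41 + 45}\right)^{3}\right)}{2 \cdot 45 \frac{1}{-41 + 45}} - 1838854 = \frac{2 \left(-939 + \left(2 \cdot 45 \cdot \frac{1}{4}\right)^{3}\right)}{2 \cdot 45 \cdot \frac{1}{4}} - 1838854 = \frac{2 \left(-939 + \left(\frac{45}{2}\right)^{3}\right)}{\frac{45}{2}} - 1838854 = 2 \cdot \frac{2}{45} \left(-939 + \frac{91125}{8}\right) - 1838854 = 2 \cdot \frac{2}{45} \cdot \frac{83613}{8} - 1838854 = \frac{27871}{30} - 1838854 = - \frac{55137749}{30}$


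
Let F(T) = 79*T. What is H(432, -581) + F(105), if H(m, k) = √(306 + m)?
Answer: 8295 + 3*√82 ≈ 8322.2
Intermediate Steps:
H(432, -581) + F(105) = √(306 + 432) + 79*105 = √738 + 8295 = 3*√82 + 8295 = 8295 + 3*√82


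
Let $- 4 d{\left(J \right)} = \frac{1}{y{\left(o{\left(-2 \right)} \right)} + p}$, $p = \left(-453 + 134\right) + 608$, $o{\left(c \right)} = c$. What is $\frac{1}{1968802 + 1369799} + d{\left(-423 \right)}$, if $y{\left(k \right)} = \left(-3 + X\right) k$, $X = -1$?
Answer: $- \frac{1112471}{1322085996} \approx -0.00084145$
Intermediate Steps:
$p = 289$ ($p = -319 + 608 = 289$)
$y{\left(k \right)} = - 4 k$ ($y{\left(k \right)} = \left(-3 - 1\right) k = - 4 k$)
$d{\left(J \right)} = - \frac{1}{1188}$ ($d{\left(J \right)} = - \frac{1}{4 \left(\left(-4\right) \left(-2\right) + 289\right)} = - \frac{1}{4 \left(8 + 289\right)} = - \frac{1}{4 \cdot 297} = \left(- \frac{1}{4}\right) \frac{1}{297} = - \frac{1}{1188}$)
$\frac{1}{1968802 + 1369799} + d{\left(-423 \right)} = \frac{1}{1968802 + 1369799} - \frac{1}{1188} = \frac{1}{3338601} - \frac{1}{1188} = - \frac{1112471}{1322085996}$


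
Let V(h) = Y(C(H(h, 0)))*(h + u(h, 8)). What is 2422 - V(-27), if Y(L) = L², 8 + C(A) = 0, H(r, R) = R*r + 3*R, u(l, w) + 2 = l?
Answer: 6006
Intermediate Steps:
u(l, w) = -2 + l
H(r, R) = 3*R + R*r
C(A) = -8 (C(A) = -8 + 0 = -8)
V(h) = -128 + 128*h (V(h) = (-8)²*(h + (-2 + h)) = 64*(-2 + 2*h) = -128 + 128*h)
2422 - V(-27) = 2422 - (-128 + 128*(-27)) = 2422 - (-128 - 3456) = 2422 - 1*(-3584) = 2422 + 3584 = 6006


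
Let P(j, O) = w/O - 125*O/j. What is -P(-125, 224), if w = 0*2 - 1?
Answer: -50175/224 ≈ -224.00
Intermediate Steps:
w = -1 (w = 0 - 1 = -1)
P(j, O) = -1/O - 125*O/j
-P(-125, 224) = -(-1/224 - 125*224/(-125)) = -(-1*1/224 - 125*224*(-1/125)) = -(-1/224 + 224) = -1*50175/224 = -50175/224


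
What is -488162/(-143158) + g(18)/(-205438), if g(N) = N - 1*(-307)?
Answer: 50120249303/14705046602 ≈ 3.4084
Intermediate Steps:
g(N) = 307 + N (g(N) = N + 307 = 307 + N)
-488162/(-143158) + g(18)/(-205438) = -488162/(-143158) + (307 + 18)/(-205438) = -488162*(-1/143158) + 325*(-1/205438) = 244081/71579 - 325/205438 = 50120249303/14705046602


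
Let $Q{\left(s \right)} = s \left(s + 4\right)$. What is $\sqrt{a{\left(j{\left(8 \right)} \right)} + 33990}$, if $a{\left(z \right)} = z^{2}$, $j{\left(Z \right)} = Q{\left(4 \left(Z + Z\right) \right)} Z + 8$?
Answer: $\sqrt{1212744966} \approx 34825.0$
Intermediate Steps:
$Q{\left(s \right)} = s \left(4 + s\right)$
$j{\left(Z \right)} = 8 + 8 Z^{2} \left(4 + 8 Z\right)$ ($j{\left(Z \right)} = 4 \left(Z + Z\right) \left(4 + 4 \left(Z + Z\right)\right) Z + 8 = 4 \cdot 2 Z \left(4 + 4 \cdot 2 Z\right) Z + 8 = 8 Z \left(4 + 8 Z\right) Z + 8 = 8 Z^{2} \left(4 + 8 Z\right) + 8 = 8 + 8 Z^{2} \left(4 + 8 Z\right)$)
$\sqrt{a{\left(j{\left(8 \right)} \right)} + 33990} = \sqrt{\left(8 + 32 \cdot 8^{2} + 64 \cdot 8^{3}\right)^{2} + 33990} = \sqrt{\left(8 + 32 \cdot 64 + 64 \cdot 512\right)^{2} + 33990} = \sqrt{\left(8 + 2048 + 32768\right)^{2} + 33990} = \sqrt{34824^{2} + 33990} = \sqrt{1212710976 + 33990} = \sqrt{1212744966}$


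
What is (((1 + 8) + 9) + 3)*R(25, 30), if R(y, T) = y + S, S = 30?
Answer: 1155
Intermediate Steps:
R(y, T) = 30 + y (R(y, T) = y + 30 = 30 + y)
(((1 + 8) + 9) + 3)*R(25, 30) = (((1 + 8) + 9) + 3)*(30 + 25) = ((9 + 9) + 3)*55 = (18 + 3)*55 = 21*55 = 1155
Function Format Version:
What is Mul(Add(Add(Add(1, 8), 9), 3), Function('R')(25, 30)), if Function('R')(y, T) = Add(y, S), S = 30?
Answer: 1155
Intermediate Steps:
Function('R')(y, T) = Add(30, y) (Function('R')(y, T) = Add(y, 30) = Add(30, y))
Mul(Add(Add(Add(1, 8), 9), 3), Function('R')(25, 30)) = Mul(Add(Add(Add(1, 8), 9), 3), Add(30, 25)) = Mul(Add(Add(9, 9), 3), 55) = Mul(Add(18, 3), 55) = Mul(21, 55) = 1155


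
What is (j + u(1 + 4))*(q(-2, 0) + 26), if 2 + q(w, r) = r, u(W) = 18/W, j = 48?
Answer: 6192/5 ≈ 1238.4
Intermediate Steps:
q(w, r) = -2 + r
(j + u(1 + 4))*(q(-2, 0) + 26) = (48 + 18/(1 + 4))*((-2 + 0) + 26) = (48 + 18/5)*(-2 + 26) = (48 + 18*(⅕))*24 = (48 + 18/5)*24 = (258/5)*24 = 6192/5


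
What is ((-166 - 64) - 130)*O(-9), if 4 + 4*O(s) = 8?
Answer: -360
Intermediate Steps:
O(s) = 1 (O(s) = -1 + (1/4)*8 = -1 + 2 = 1)
((-166 - 64) - 130)*O(-9) = ((-166 - 64) - 130)*1 = (-230 - 130)*1 = -360*1 = -360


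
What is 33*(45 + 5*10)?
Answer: 3135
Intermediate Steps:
33*(45 + 5*10) = 33*(45 + 50) = 33*95 = 3135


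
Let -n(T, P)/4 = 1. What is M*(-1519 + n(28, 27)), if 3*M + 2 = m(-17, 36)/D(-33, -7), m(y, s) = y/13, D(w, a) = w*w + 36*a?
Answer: 33169417/32643 ≈ 1016.1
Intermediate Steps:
n(T, P) = -4 (n(T, P) = -4*1 = -4)
D(w, a) = w**2 + 36*a
m(y, s) = y/13 (m(y, s) = y*(1/13) = y/13)
M = -21779/32643 (M = -2/3 + (((1/13)*(-17))/((-33)**2 + 36*(-7)))/3 = -2/3 + (-17/(13*(1089 - 252)))/3 = -2/3 + (-17/13/837)/3 = -2/3 + (-17/13*1/837)/3 = -2/3 + (1/3)*(-17/10881) = -2/3 - 17/32643 = -21779/32643 ≈ -0.66719)
M*(-1519 + n(28, 27)) = -21779*(-1519 - 4)/32643 = -21779/32643*(-1523) = 33169417/32643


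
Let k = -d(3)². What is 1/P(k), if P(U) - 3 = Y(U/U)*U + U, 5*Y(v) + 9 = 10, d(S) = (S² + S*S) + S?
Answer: -5/2631 ≈ -0.0019004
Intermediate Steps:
d(S) = S + 2*S² (d(S) = (S² + S²) + S = 2*S² + S = S + 2*S²)
Y(v) = ⅕ (Y(v) = -9/5 + (⅕)*10 = -9/5 + 2 = ⅕)
k = -441 (k = -(3*(1 + 2*3))² = -(3*(1 + 6))² = -(3*7)² = -1*21² = -1*441 = -441)
P(U) = 3 + 6*U/5 (P(U) = 3 + (U/5 + U) = 3 + 6*U/5)
1/P(k) = 1/(3 + (6/5)*(-441)) = 1/(3 - 2646/5) = 1/(-2631/5) = -5/2631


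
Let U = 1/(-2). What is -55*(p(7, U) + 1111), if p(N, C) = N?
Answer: -61490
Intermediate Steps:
U = -½ ≈ -0.50000
-55*(p(7, U) + 1111) = -55*(7 + 1111) = -55*1118 = -61490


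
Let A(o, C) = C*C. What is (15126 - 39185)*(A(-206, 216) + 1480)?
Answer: -1158104024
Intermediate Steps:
A(o, C) = C²
(15126 - 39185)*(A(-206, 216) + 1480) = (15126 - 39185)*(216² + 1480) = -24059*(46656 + 1480) = -24059*48136 = -1158104024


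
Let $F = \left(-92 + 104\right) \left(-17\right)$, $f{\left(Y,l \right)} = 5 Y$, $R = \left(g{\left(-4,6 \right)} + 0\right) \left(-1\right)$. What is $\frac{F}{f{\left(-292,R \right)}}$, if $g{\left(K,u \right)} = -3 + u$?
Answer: $\frac{51}{365} \approx 0.13973$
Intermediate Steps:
$R = -3$ ($R = \left(\left(-3 + 6\right) + 0\right) \left(-1\right) = \left(3 + 0\right) \left(-1\right) = 3 \left(-1\right) = -3$)
$F = -204$ ($F = 12 \left(-17\right) = -204$)
$\frac{F}{f{\left(-292,R \right)}} = - \frac{204}{5 \left(-292\right)} = - \frac{204}{-1460} = \left(-204\right) \left(- \frac{1}{1460}\right) = \frac{51}{365}$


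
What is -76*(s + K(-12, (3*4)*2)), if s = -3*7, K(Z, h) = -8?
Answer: 2204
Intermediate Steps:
s = -21
-76*(s + K(-12, (3*4)*2)) = -76*(-21 - 8) = -76*(-29) = 2204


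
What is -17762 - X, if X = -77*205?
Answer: -1977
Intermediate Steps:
X = -15785
-17762 - X = -17762 - 1*(-15785) = -17762 + 15785 = -1977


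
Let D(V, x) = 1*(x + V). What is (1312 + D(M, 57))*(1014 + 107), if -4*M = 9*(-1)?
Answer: 6148685/4 ≈ 1.5372e+6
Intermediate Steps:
M = 9/4 (M = -9*(-1)/4 = -¼*(-9) = 9/4 ≈ 2.2500)
D(V, x) = V + x (D(V, x) = 1*(V + x) = V + x)
(1312 + D(M, 57))*(1014 + 107) = (1312 + (9/4 + 57))*(1014 + 107) = (1312 + 237/4)*1121 = (5485/4)*1121 = 6148685/4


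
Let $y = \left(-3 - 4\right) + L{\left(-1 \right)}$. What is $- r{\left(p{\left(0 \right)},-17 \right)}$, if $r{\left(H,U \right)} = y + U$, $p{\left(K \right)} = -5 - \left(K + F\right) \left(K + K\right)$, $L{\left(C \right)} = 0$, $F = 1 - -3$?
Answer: $24$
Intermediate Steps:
$F = 4$ ($F = 1 + 3 = 4$)
$y = -7$ ($y = \left(-3 - 4\right) + 0 = -7 + 0 = -7$)
$p{\left(K \right)} = -5 - 2 K \left(4 + K\right)$ ($p{\left(K \right)} = -5 - \left(K + 4\right) \left(K + K\right) = -5 - \left(4 + K\right) 2 K = -5 - 2 K \left(4 + K\right)$)
$r{\left(H,U \right)} = -7 + U$
$- r{\left(p{\left(0 \right)},-17 \right)} = - (-7 - 17) = \left(-1\right) \left(-24\right) = 24$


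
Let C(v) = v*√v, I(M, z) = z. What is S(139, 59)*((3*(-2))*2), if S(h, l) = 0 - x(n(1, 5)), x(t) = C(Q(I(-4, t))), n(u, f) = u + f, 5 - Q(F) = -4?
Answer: 324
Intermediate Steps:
Q(F) = 9 (Q(F) = 5 - 1*(-4) = 5 + 4 = 9)
C(v) = v^(3/2)
n(u, f) = f + u
x(t) = 27 (x(t) = 9^(3/2) = 27)
S(h, l) = -27 (S(h, l) = 0 - 1*27 = 0 - 27 = -27)
S(139, 59)*((3*(-2))*2) = -27*3*(-2)*2 = -(-162)*2 = -27*(-12) = 324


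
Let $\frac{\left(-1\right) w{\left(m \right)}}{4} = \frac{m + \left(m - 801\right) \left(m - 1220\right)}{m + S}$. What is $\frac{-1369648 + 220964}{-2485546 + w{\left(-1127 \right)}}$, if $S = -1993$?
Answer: $\frac{298657840}{644733997} \approx 0.46323$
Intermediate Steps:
$w{\left(m \right)} = - \frac{4 \left(m + \left(-1220 + m\right) \left(-801 + m\right)\right)}{-1993 + m}$ ($w{\left(m \right)} = - 4 \frac{m + \left(m - 801\right) \left(m - 1220\right)}{m - 1993} = - 4 \frac{m + \left(-801 + m\right) \left(-1220 + m\right)}{-1993 + m} = - 4 \frac{m + \left(-1220 + m\right) \left(-801 + m\right)}{-1993 + m} = - \frac{4 \left(m + \left(-1220 + m\right) \left(-801 + m\right)\right)}{-1993 + m}$)
$\frac{-1369648 + 220964}{-2485546 + w{\left(-1127 \right)}} = \frac{-1369648 + 220964}{-2485546 + \frac{4 \left(-977220 - \left(-1127\right)^{2} + 2020 \left(-1127\right)\right)}{-1993 - 1127}} = - \frac{1148684}{-2485546 + \frac{4 \left(-977220 - 1270129 - 2276540\right)}{-3120}} = - \frac{1148684}{-2485546 + 4 \left(- \frac{1}{3120}\right) \left(-977220 - 1270129 - 2276540\right)} = - \frac{1148684}{-2485546 + 4 \left(- \frac{1}{3120}\right) \left(-4523889\right)} = - \frac{1148684}{-2485546 + \frac{1507963}{260}} = - \frac{1148684}{- \frac{644733997}{260}} = \left(-1148684\right) \left(- \frac{260}{644733997}\right) = \frac{298657840}{644733997}$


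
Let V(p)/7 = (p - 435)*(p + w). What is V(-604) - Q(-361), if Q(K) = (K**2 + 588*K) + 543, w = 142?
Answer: 3441530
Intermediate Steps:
V(p) = 7*(-435 + p)*(142 + p) (V(p) = 7*((p - 435)*(p + 142)) = 7*((-435 + p)*(142 + p)) = 7*(-435 + p)*(142 + p))
Q(K) = 543 + K**2 + 588*K
V(-604) - Q(-361) = (-432390 - 2051*(-604) + 7*(-604)**2) - (543 + (-361)**2 + 588*(-361)) = (-432390 + 1238804 + 7*364816) - (543 + 130321 - 212268) = (-432390 + 1238804 + 2553712) - 1*(-81404) = 3360126 + 81404 = 3441530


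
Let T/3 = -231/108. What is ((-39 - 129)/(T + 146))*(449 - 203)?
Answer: -495936/1675 ≈ -296.08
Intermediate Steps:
T = -77/12 (T = 3*(-231/108) = 3*(-231*1/108) = 3*(-77/36) = -77/12 ≈ -6.4167)
((-39 - 129)/(T + 146))*(449 - 203) = ((-39 - 129)/(-77/12 + 146))*(449 - 203) = -168/1675/12*246 = -168*12/1675*246 = -2016/1675*246 = -495936/1675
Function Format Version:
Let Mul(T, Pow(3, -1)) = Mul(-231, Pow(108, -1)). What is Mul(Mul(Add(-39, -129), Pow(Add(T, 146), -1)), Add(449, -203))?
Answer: Rational(-495936, 1675) ≈ -296.08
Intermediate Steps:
T = Rational(-77, 12) (T = Mul(3, Mul(-231, Pow(108, -1))) = Mul(3, Mul(-231, Rational(1, 108))) = Mul(3, Rational(-77, 36)) = Rational(-77, 12) ≈ -6.4167)
Mul(Mul(Add(-39, -129), Pow(Add(T, 146), -1)), Add(449, -203)) = Mul(Mul(Add(-39, -129), Pow(Add(Rational(-77, 12), 146), -1)), Add(449, -203)) = Mul(Mul(-168, Pow(Rational(1675, 12), -1)), 246) = Mul(Mul(-168, Rational(12, 1675)), 246) = Mul(Rational(-2016, 1675), 246) = Rational(-495936, 1675)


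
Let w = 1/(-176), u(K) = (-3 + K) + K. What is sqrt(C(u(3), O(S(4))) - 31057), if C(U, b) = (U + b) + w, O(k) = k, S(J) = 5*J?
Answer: I*sqrt(60081835)/44 ≈ 176.16*I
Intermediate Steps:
u(K) = -3 + 2*K
w = -1/176 ≈ -0.0056818
C(U, b) = -1/176 + U + b (C(U, b) = (U + b) - 1/176 = -1/176 + U + b)
sqrt(C(u(3), O(S(4))) - 31057) = sqrt((-1/176 + (-3 + 2*3) + 5*4) - 31057) = sqrt((-1/176 + (-3 + 6) + 20) - 31057) = sqrt((-1/176 + 3 + 20) - 31057) = sqrt(4047/176 - 31057) = sqrt(-5461985/176) = I*sqrt(60081835)/44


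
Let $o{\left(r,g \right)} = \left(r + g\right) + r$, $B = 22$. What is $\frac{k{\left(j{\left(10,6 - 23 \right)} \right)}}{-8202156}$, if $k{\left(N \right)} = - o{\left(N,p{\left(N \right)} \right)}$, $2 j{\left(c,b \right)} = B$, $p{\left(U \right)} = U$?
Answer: $\frac{11}{2734052} \approx 4.0233 \cdot 10^{-6}$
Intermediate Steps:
$j{\left(c,b \right)} = 11$ ($j{\left(c,b \right)} = \frac{1}{2} \cdot 22 = 11$)
$o{\left(r,g \right)} = g + 2 r$ ($o{\left(r,g \right)} = \left(g + r\right) + r = g + 2 r$)
$k{\left(N \right)} = - 3 N$ ($k{\left(N \right)} = - (N + 2 N) = - 3 N$)
$\frac{k{\left(j{\left(10,6 - 23 \right)} \right)}}{-8202156} = \frac{\left(-3\right) 11}{-8202156} = \left(-33\right) \left(- \frac{1}{8202156}\right) = \frac{11}{2734052}$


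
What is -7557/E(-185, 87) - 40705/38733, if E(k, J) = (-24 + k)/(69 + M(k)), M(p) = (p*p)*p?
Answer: -168479989695871/735927 ≈ -2.2894e+8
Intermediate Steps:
M(p) = p**3 (M(p) = p**2*p = p**3)
E(k, J) = (-24 + k)/(69 + k**3)
-7557/E(-185, 87) - 40705/38733 = -7557*(69 + (-185)**3)/(-24 - 185) - 40705/38733 = -7557/(-209/(69 - 6331625)) - 40705*1/38733 = -7557/(-209/(-6331556)) - 40705/38733 = -7557/((-1/6331556*(-209))) - 40705/38733 = -7557/19/575596 - 40705/38733 = -7557*575596/19 - 40705/38733 = -4349778972/19 - 40705/38733 = -168479989695871/735927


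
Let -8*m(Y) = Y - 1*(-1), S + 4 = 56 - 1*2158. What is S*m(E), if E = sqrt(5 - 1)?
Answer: 3159/4 ≈ 789.75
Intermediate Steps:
S = -2106 (S = -4 + (56 - 1*2158) = -4 + (56 - 2158) = -4 - 2102 = -2106)
E = 2 (E = sqrt(4) = 2)
m(Y) = -1/8 - Y/8 (m(Y) = -(Y - 1*(-1))/8 = -(Y + 1)/8 = -(1 + Y)/8 = -1/8 - Y/8)
S*m(E) = -2106*(-1/8 - 1/8*2) = -2106*(-1/8 - 1/4) = -2106*(-3/8) = 3159/4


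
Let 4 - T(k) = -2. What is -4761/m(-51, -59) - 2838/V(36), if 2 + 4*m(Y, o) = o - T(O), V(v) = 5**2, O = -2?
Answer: 285954/1675 ≈ 170.72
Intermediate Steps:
T(k) = 6 (T(k) = 4 - 1*(-2) = 4 + 2 = 6)
V(v) = 25
m(Y, o) = -2 + o/4 (m(Y, o) = -1/2 + (o - 1*6)/4 = -1/2 + (o - 6)/4 = -1/2 + (-6 + o)/4 = -1/2 + (-3/2 + o/4) = -2 + o/4)
-4761/m(-51, -59) - 2838/V(36) = -4761/(-2 + (1/4)*(-59)) - 2838/25 = -4761/(-2 - 59/4) - 2838*1/25 = -4761/(-67/4) - 2838/25 = -4761*(-4/67) - 2838/25 = 19044/67 - 2838/25 = 285954/1675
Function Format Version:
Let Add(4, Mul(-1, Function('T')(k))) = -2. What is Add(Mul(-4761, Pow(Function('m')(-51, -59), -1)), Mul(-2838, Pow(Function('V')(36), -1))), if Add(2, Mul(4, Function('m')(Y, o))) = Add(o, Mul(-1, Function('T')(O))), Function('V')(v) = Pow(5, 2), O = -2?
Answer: Rational(285954, 1675) ≈ 170.72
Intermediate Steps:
Function('T')(k) = 6 (Function('T')(k) = Add(4, Mul(-1, -2)) = Add(4, 2) = 6)
Function('V')(v) = 25
Function('m')(Y, o) = Add(-2, Mul(Rational(1, 4), o)) (Function('m')(Y, o) = Add(Rational(-1, 2), Mul(Rational(1, 4), Add(o, Mul(-1, 6)))) = Add(Rational(-1, 2), Mul(Rational(1, 4), Add(o, -6))) = Add(Rational(-1, 2), Mul(Rational(1, 4), Add(-6, o))) = Add(Rational(-1, 2), Add(Rational(-3, 2), Mul(Rational(1, 4), o))) = Add(-2, Mul(Rational(1, 4), o)))
Add(Mul(-4761, Pow(Function('m')(-51, -59), -1)), Mul(-2838, Pow(Function('V')(36), -1))) = Add(Mul(-4761, Pow(Add(-2, Mul(Rational(1, 4), -59)), -1)), Mul(-2838, Pow(25, -1))) = Add(Mul(-4761, Pow(Add(-2, Rational(-59, 4)), -1)), Mul(-2838, Rational(1, 25))) = Add(Mul(-4761, Pow(Rational(-67, 4), -1)), Rational(-2838, 25)) = Add(Mul(-4761, Rational(-4, 67)), Rational(-2838, 25)) = Add(Rational(19044, 67), Rational(-2838, 25)) = Rational(285954, 1675)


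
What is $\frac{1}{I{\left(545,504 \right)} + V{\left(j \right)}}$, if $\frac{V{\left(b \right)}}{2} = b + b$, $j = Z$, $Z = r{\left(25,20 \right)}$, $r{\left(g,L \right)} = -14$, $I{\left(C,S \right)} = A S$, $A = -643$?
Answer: $- \frac{1}{324128} \approx -3.0852 \cdot 10^{-6}$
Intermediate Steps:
$I{\left(C,S \right)} = - 643 S$
$Z = -14$
$j = -14$
$V{\left(b \right)} = 4 b$ ($V{\left(b \right)} = 2 \left(b + b\right) = 2 \cdot 2 b = 4 b$)
$\frac{1}{I{\left(545,504 \right)} + V{\left(j \right)}} = \frac{1}{\left(-643\right) 504 + 4 \left(-14\right)} = \frac{1}{-324072 - 56} = \frac{1}{-324128} = - \frac{1}{324128}$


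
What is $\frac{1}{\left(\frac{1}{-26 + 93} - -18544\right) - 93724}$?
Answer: $- \frac{67}{5037059} \approx -1.3301 \cdot 10^{-5}$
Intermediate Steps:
$\frac{1}{\left(\frac{1}{-26 + 93} - -18544\right) - 93724} = \frac{1}{\left(\frac{1}{67} + 18544\right) - 93724} = \frac{1}{\frac{1242449}{67} - 93724} = \frac{1}{- \frac{5037059}{67}} = - \frac{67}{5037059}$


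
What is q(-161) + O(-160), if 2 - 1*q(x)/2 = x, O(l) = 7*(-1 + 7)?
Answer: 368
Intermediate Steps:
O(l) = 42 (O(l) = 7*6 = 42)
q(x) = 4 - 2*x
q(-161) + O(-160) = (4 - 2*(-161)) + 42 = (4 + 322) + 42 = 326 + 42 = 368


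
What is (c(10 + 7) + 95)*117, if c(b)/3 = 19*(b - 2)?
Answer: 111150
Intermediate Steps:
c(b) = -114 + 57*b (c(b) = 3*(19*(b - 2)) = 3*(19*(-2 + b)) = 3*(-38 + 19*b) = -114 + 57*b)
(c(10 + 7) + 95)*117 = ((-114 + 57*(10 + 7)) + 95)*117 = ((-114 + 57*17) + 95)*117 = ((-114 + 969) + 95)*117 = (855 + 95)*117 = 950*117 = 111150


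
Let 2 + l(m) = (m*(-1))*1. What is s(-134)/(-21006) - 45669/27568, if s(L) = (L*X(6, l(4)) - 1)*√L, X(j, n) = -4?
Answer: -45669/27568 - 535*I*√134/21006 ≈ -1.6566 - 0.29482*I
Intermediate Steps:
l(m) = -2 - m (l(m) = -2 + (m*(-1))*1 = -2 - m*1 = -2 - m)
s(L) = √L*(-1 - 4*L) (s(L) = (L*(-4) - 1)*√L = (-4*L - 1)*√L = (-1 - 4*L)*√L = √L*(-1 - 4*L))
s(-134)/(-21006) - 45669/27568 = (√(-134)*(-1 - 4*(-134)))/(-21006) - 45669/27568 = ((I*√134)*(-1 + 536))*(-1/21006) - 45669*1/27568 = ((I*√134)*535)*(-1/21006) - 45669/27568 = (535*I*√134)*(-1/21006) - 45669/27568 = -535*I*√134/21006 - 45669/27568 = -45669/27568 - 535*I*√134/21006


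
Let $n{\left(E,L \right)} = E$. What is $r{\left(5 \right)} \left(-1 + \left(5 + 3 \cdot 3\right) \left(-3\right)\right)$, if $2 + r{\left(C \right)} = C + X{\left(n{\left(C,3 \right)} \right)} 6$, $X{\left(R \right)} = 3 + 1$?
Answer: $-1161$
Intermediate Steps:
$X{\left(R \right)} = 4$
$r{\left(C \right)} = 22 + C$ ($r{\left(C \right)} = -2 + \left(C + 4 \cdot 6\right) = -2 + \left(C + 24\right) = -2 + \left(24 + C\right) = 22 + C$)
$r{\left(5 \right)} \left(-1 + \left(5 + 3 \cdot 3\right) \left(-3\right)\right) = \left(22 + 5\right) \left(-1 + \left(5 + 3 \cdot 3\right) \left(-3\right)\right) = 27 \left(-1 + \left(5 + 9\right) \left(-3\right)\right) = 27 \left(-1 + 14 \left(-3\right)\right) = 27 \left(-1 - 42\right) = 27 \left(-43\right) = -1161$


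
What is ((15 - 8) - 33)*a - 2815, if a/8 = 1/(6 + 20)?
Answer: -2823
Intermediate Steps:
a = 4/13 (a = 8/(6 + 20) = 8/26 = 8*(1/26) = 4/13 ≈ 0.30769)
((15 - 8) - 33)*a - 2815 = ((15 - 8) - 33)*(4/13) - 2815 = (7 - 33)*(4/13) - 2815 = -26*4/13 - 2815 = -8 - 2815 = -2823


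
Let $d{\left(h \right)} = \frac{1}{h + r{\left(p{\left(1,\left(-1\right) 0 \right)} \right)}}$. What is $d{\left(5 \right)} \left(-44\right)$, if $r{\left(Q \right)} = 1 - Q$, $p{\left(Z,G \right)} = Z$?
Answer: $- \frac{44}{5} \approx -8.8$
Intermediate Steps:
$d{\left(h \right)} = \frac{1}{h}$ ($d{\left(h \right)} = \frac{1}{h + \left(1 - 1\right)} = \frac{1}{h + 0} = \frac{1}{h}$)
$d{\left(5 \right)} \left(-44\right) = \frac{1}{5} \left(-44\right) = - \frac{44}{5}$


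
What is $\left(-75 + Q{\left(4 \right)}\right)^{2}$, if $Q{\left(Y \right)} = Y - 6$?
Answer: $5929$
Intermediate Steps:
$Q{\left(Y \right)} = -6 + Y$
$\left(-75 + Q{\left(4 \right)}\right)^{2} = \left(-75 + \left(-6 + 4\right)\right)^{2} = \left(-75 - 2\right)^{2} = \left(-77\right)^{2} = 5929$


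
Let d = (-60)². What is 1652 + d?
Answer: 5252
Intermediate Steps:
d = 3600
1652 + d = 1652 + 3600 = 5252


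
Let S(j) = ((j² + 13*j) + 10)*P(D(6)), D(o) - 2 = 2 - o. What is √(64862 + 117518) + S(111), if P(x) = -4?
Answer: -55096 + 2*√45595 ≈ -54669.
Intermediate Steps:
D(o) = 4 - o (D(o) = 2 + (2 - o) = 4 - o)
S(j) = -40 - 52*j - 4*j² (S(j) = ((j² + 13*j) + 10)*(-4) = (10 + j² + 13*j)*(-4) = -40 - 52*j - 4*j²)
√(64862 + 117518) + S(111) = √(64862 + 117518) + (-40 - 52*111 - 4*111²) = √182380 + (-40 - 5772 - 4*12321) = 2*√45595 + (-40 - 5772 - 49284) = 2*√45595 - 55096 = -55096 + 2*√45595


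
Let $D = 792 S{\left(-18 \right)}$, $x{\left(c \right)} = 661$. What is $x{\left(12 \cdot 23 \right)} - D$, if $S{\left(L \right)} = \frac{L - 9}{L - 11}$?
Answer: $- \frac{2215}{29} \approx -76.379$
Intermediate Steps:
$S{\left(L \right)} = \frac{-9 + L}{-11 + L}$
$D = \frac{21384}{29}$ ($D = 792 \frac{-9 - 18}{-11 - 18} = 792 \frac{1}{-29} \left(-27\right) = 792 \left(\left(- \frac{1}{29}\right) \left(-27\right)\right) = 792 \cdot \frac{27}{29} = \frac{21384}{29} \approx 737.38$)
$x{\left(12 \cdot 23 \right)} - D = 661 - \frac{21384}{29} = - \frac{2215}{29}$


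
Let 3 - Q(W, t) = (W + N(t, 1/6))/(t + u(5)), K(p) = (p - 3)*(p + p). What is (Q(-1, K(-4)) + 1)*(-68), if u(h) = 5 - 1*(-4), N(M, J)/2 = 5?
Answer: -17068/65 ≈ -262.58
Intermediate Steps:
N(M, J) = 10 (N(M, J) = 2*5 = 10)
u(h) = 9 (u(h) = 5 + 4 = 9)
K(p) = 2*p*(-3 + p) (K(p) = (-3 + p)*(2*p) = 2*p*(-3 + p))
Q(W, t) = 3 - (10 + W)/(9 + t) (Q(W, t) = 3 - (W + 10)/(t + 9) = 3 - (10 + W)/(9 + t))
(Q(-1, K(-4)) + 1)*(-68) = ((17 - 1*(-1) + 3*(2*(-4)*(-3 - 4)))/(9 + 2*(-4)*(-3 - 4)) + 1)*(-68) = ((17 + 1 + 3*(2*(-4)*(-7)))/(9 + 2*(-4)*(-7)) + 1)*(-68) = ((17 + 1 + 3*56)/(9 + 56) + 1)*(-68) = ((17 + 1 + 168)/65 + 1)*(-68) = ((1/65)*186 + 1)*(-68) = (186/65 + 1)*(-68) = (251/65)*(-68) = -17068/65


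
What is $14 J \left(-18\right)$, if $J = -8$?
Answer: $2016$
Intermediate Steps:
$14 J \left(-18\right) = 14 \left(-8\right) \left(-18\right) = \left(-112\right) \left(-18\right) = 2016$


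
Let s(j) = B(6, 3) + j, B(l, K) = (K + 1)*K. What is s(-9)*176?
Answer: 528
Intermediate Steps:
B(l, K) = K*(1 + K) (B(l, K) = (1 + K)*K = K*(1 + K))
s(j) = 12 + j (s(j) = 3*(1 + 3) + j = 3*4 + j = 12 + j)
s(-9)*176 = (12 - 9)*176 = 3*176 = 528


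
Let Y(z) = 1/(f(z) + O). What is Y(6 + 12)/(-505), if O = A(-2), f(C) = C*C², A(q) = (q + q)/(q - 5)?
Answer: -7/20618140 ≈ -3.3951e-7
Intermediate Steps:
A(q) = 2*q/(-5 + q) (A(q) = (2*q)/(-5 + q) = 2*q/(-5 + q))
f(C) = C³
O = 4/7 (O = 2*(-2)/(-5 - 2) = 2*(-2)/(-7) = 2*(-2)*(-⅐) = 4/7 ≈ 0.57143)
Y(z) = 1/(4/7 + z³) (Y(z) = 1/(z³ + 4/7) = 1/(4/7 + z³))
Y(6 + 12)/(-505) = (7/(4 + 7*(6 + 12)³))/(-505) = (7/(4 + 7*18³))*(-1/505) = (7/(4 + 7*5832))*(-1/505) = (7/(4 + 40824))*(-1/505) = (7/40828)*(-1/505) = -7/20618140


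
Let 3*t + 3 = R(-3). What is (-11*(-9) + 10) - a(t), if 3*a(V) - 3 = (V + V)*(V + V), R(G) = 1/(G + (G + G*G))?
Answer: 25988/243 ≈ 106.95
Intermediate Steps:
R(G) = 1/(G² + 2*G) (R(G) = 1/(G + (G + G²)) = 1/(G² + 2*G))
t = -8/9 (t = -1 + (1/((-3)*(2 - 3)))/3 = -1 + (-⅓/(-1))/3 = -1 + (-⅓*(-1))/3 = -1 + (⅓)*(⅓) = -1 + ⅑ = -8/9 ≈ -0.88889)
a(V) = 1 + 4*V²/3 (a(V) = 1 + ((V + V)*(V + V))/3 = 1 + ((2*V)*(2*V))/3 = 1 + (4*V²)/3 = 1 + 4*V²/3)
(-11*(-9) + 10) - a(t) = (-11*(-9) + 10) - (1 + 4*(-8/9)²/3) = (99 + 10) - (1 + (4/3)*(64/81)) = 109 - (1 + 256/243) = 109 - 1*499/243 = 109 - 499/243 = 25988/243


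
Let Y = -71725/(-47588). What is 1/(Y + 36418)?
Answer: 47588/1733131509 ≈ 2.7458e-5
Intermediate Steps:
Y = 71725/47588 (Y = -71725*(-1/47588) = 71725/47588 ≈ 1.5072)
1/(Y + 36418) = 1/(71725/47588 + 36418) = 1/(1733131509/47588) = 47588/1733131509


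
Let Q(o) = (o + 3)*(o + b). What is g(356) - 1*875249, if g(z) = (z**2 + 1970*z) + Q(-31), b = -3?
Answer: -46241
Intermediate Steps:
Q(o) = (-3 + o)*(3 + o) (Q(o) = (o + 3)*(o - 3) = (3 + o)*(-3 + o) = (-3 + o)*(3 + o))
g(z) = 952 + z**2 + 1970*z (g(z) = (z**2 + 1970*z) + (-9 + (-31)**2) = (z**2 + 1970*z) + (-9 + 961) = (z**2 + 1970*z) + 952 = 952 + z**2 + 1970*z)
g(356) - 1*875249 = (952 + 356**2 + 1970*356) - 1*875249 = (952 + 126736 + 701320) - 875249 = 829008 - 875249 = -46241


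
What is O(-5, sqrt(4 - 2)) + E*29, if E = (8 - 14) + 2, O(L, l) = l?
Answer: -116 + sqrt(2) ≈ -114.59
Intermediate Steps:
E = -4 (E = -6 + 2 = -4)
O(-5, sqrt(4 - 2)) + E*29 = sqrt(4 - 2) - 4*29 = sqrt(2) - 116 = -116 + sqrt(2)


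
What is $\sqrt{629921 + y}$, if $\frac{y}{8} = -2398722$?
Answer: $i \sqrt{18559855} \approx 4308.1 i$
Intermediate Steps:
$y = -19189776$ ($y = 8 \left(-2398722\right) = -19189776$)
$\sqrt{629921 + y} = \sqrt{629921 - 19189776} = \sqrt{-18559855} = i \sqrt{18559855}$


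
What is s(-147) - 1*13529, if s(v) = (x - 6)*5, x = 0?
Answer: -13559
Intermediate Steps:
s(v) = -30 (s(v) = (0 - 6)*5 = -6*5 = -30)
s(-147) - 1*13529 = -30 - 1*13529 = -30 - 13529 = -13559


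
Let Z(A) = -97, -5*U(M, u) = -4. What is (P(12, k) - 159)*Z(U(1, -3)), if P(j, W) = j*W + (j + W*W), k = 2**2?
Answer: 8051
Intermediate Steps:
U(M, u) = 4/5 (U(M, u) = -1/5*(-4) = 4/5)
k = 4
P(j, W) = j + W**2 + W*j (P(j, W) = W*j + (j + W**2) = j + W**2 + W*j)
(P(12, k) - 159)*Z(U(1, -3)) = ((12 + 4**2 + 4*12) - 159)*(-97) = ((12 + 16 + 48) - 159)*(-97) = (76 - 159)*(-97) = -83*(-97) = 8051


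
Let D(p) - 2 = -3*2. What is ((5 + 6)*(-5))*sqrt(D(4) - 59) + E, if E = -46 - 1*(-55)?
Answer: 9 - 165*I*sqrt(7) ≈ 9.0 - 436.55*I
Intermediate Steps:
D(p) = -4 (D(p) = 2 - 3*2 = 2 - 6 = -4)
E = 9 (E = -46 + 55 = 9)
((5 + 6)*(-5))*sqrt(D(4) - 59) + E = ((5 + 6)*(-5))*sqrt(-4 - 59) + 9 = (11*(-5))*sqrt(-63) + 9 = -165*I*sqrt(7) + 9 = 9 - 165*I*sqrt(7)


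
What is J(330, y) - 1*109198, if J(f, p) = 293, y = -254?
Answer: -108905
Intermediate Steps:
J(330, y) - 1*109198 = 293 - 1*109198 = 293 - 109198 = -108905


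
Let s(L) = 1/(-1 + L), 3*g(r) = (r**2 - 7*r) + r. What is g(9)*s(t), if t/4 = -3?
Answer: -9/13 ≈ -0.69231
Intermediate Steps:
t = -12 (t = 4*(-3) = -12)
g(r) = -2*r + r**2/3 (g(r) = ((r**2 - 7*r) + r)/3 = (r**2 - 6*r)/3 = -2*r + r**2/3)
g(9)*s(t) = ((1/3)*9*(-6 + 9))/(-1 - 12) = ((1/3)*9*3)/(-13) = 9*(-1/13) = -9/13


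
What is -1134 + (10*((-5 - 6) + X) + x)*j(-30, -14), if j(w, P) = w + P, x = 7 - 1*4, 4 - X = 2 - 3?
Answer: 1374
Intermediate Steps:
X = 5 (X = 4 - (2 - 3) = 4 - 1*(-1) = 4 + 1 = 5)
x = 3 (x = 7 - 4 = 3)
j(w, P) = P + w
-1134 + (10*((-5 - 6) + X) + x)*j(-30, -14) = -1134 + (10*((-5 - 6) + 5) + 3)*(-14 - 30) = -1134 + (10*(-11 + 5) + 3)*(-44) = -1134 + (10*(-6) + 3)*(-44) = -1134 + (-60 + 3)*(-44) = -1134 - 57*(-44) = -1134 + 2508 = 1374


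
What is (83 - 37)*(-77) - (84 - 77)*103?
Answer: -4263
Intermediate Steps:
(83 - 37)*(-77) - (84 - 77)*103 = 46*(-77) - 7*103 = -3542 - 1*721 = -3542 - 721 = -4263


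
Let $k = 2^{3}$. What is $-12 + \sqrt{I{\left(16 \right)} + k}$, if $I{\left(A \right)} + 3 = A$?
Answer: $-12 + \sqrt{21} \approx -7.4174$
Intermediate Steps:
$k = 8$
$I{\left(A \right)} = -3 + A$
$-12 + \sqrt{I{\left(16 \right)} + k} = -12 + \sqrt{\left(-3 + 16\right) + 8} = -12 + \sqrt{13 + 8} = -12 + \sqrt{21}$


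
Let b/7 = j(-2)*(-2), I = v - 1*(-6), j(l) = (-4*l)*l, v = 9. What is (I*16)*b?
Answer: 53760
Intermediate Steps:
j(l) = -4*l²
I = 15 (I = 9 - 1*(-6) = 9 + 6 = 15)
b = 224 (b = 7*(-4*(-2)²*(-2)) = 7*(-4*4*(-2)) = 7*(-16*(-2)) = 7*32 = 224)
(I*16)*b = (15*16)*224 = 240*224 = 53760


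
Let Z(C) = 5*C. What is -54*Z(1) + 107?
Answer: -163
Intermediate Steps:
-54*Z(1) + 107 = -270 + 107 = -163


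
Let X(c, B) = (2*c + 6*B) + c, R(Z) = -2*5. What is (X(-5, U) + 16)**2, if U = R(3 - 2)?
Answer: 3481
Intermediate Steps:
R(Z) = -10
U = -10
X(c, B) = 3*c + 6*B
(X(-5, U) + 16)**2 = ((3*(-5) + 6*(-10)) + 16)**2 = ((-15 - 60) + 16)**2 = (-75 + 16)**2 = (-59)**2 = 3481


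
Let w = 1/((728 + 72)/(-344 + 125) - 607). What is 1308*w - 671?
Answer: -90021295/133733 ≈ -673.14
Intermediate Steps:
w = -219/133733 (w = 1/(800/(-219) - 607) = 1/(800*(-1/219) - 607) = 1/(-800/219 - 607) = 1/(-133733/219) = -219/133733 ≈ -0.0016376)
1308*w - 671 = 1308*(-219/133733) - 671 = -286452/133733 - 671 = -90021295/133733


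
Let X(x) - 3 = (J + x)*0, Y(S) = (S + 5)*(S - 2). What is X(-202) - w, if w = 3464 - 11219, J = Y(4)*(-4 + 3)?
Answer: 7758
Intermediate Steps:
Y(S) = (-2 + S)*(5 + S) (Y(S) = (5 + S)*(-2 + S) = (-2 + S)*(5 + S))
J = -18 (J = (-10 + 4² + 3*4)*(-4 + 3) = (-10 + 16 + 12)*(-1) = 18*(-1) = -18)
w = -7755
X(x) = 3 (X(x) = 3 + (-18 + x)*0 = 3 + 0 = 3)
X(-202) - w = 3 - 1*(-7755) = 3 + 7755 = 7758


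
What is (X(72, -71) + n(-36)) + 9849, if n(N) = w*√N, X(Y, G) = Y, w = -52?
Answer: 9921 - 312*I ≈ 9921.0 - 312.0*I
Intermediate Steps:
n(N) = -52*√N
(X(72, -71) + n(-36)) + 9849 = (72 - 312*I) + 9849 = 9921 - 312*I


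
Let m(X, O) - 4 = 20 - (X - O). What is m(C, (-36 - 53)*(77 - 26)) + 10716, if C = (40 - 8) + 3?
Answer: 6166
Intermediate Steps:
C = 35 (C = 32 + 3 = 35)
m(X, O) = 24 + O - X (m(X, O) = 4 + (20 - (X - O)) = 4 + (20 + (O - X)) = 4 + (20 + O - X) = 24 + O - X)
m(C, (-36 - 53)*(77 - 26)) + 10716 = (24 + (-36 - 53)*(77 - 26) - 1*35) + 10716 = (24 - 89*51 - 35) + 10716 = (24 - 4539 - 35) + 10716 = -4550 + 10716 = 6166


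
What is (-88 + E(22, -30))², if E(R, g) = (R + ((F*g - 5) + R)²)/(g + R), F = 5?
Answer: 339112225/64 ≈ 5.2986e+6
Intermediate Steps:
E(R, g) = (R + (-5 + R + 5*g)²)/(R + g) (E(R, g) = (R + ((5*g - 5) + R)²)/(g + R) = (R + ((-5 + 5*g) + R)²)/(R + g) = (R + (-5 + R + 5*g)²)/(R + g))
(-88 + E(22, -30))² = (-88 + (22 + (-5 + 22 + 5*(-30))²)/(22 - 30))² = (-88 + (22 + (-5 + 22 - 150)²)/(-8))² = (-88 - (22 + (-133)²)/8)² = (-88 - (22 + 17689)/8)² = (-88 - ⅛*17711)² = (-88 - 17711/8)² = (-18415/8)² = 339112225/64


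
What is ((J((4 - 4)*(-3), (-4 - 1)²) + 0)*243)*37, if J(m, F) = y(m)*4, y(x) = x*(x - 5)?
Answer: 0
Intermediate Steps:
y(x) = x*(-5 + x)
J(m, F) = 4*m*(-5 + m) (J(m, F) = (m*(-5 + m))*4 = 4*m*(-5 + m))
((J((4 - 4)*(-3), (-4 - 1)²) + 0)*243)*37 = ((4*((4 - 4)*(-3))*(-5 + (4 - 4)*(-3)) + 0)*243)*37 = ((4*(0*(-3))*(-5 + 0*(-3)) + 0)*243)*37 = ((4*0*(-5 + 0) + 0)*243)*37 = ((4*0*(-5) + 0)*243)*37 = ((0 + 0)*243)*37 = (0*243)*37 = 0*37 = 0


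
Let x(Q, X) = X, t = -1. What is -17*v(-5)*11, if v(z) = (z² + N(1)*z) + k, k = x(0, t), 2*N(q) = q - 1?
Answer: -4488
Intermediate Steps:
N(q) = -½ + q/2 (N(q) = (q - 1)/2 = (-1 + q)/2 = -½ + q/2)
k = -1
v(z) = -1 + z² (v(z) = (z² + (-½ + (½)*1)*z) - 1 = (z² + (-½ + ½)*z) - 1 = (z² + 0*z) - 1 = (z² + 0) - 1 = z² - 1 = -1 + z²)
-17*v(-5)*11 = -17*(-1 + (-5)²)*11 = -17*(-1 + 25)*11 = -17*24*11 = -408*11 = -4488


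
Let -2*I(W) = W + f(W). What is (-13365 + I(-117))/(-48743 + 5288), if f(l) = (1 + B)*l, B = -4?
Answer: 4494/14485 ≈ 0.31025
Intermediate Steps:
f(l) = -3*l (f(l) = (1 - 4)*l = -3*l)
I(W) = W (I(W) = -(W - 3*W)/2 = -(-1)*W = W)
(-13365 + I(-117))/(-48743 + 5288) = (-13365 - 117)/(-48743 + 5288) = -13482/(-43455) = -13482*(-1/43455) = 4494/14485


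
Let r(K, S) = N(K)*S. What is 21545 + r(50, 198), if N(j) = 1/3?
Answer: 21611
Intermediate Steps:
N(j) = 1/3
r(K, S) = S/3
21545 + r(50, 198) = 21545 + (1/3)*198 = 21545 + 66 = 21611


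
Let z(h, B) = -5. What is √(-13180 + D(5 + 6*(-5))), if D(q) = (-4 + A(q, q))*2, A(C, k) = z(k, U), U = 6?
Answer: I*√13198 ≈ 114.88*I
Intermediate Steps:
A(C, k) = -5
D(q) = -18 (D(q) = (-4 - 5)*2 = -9*2 = -18)
√(-13180 + D(5 + 6*(-5))) = √(-13180 - 18) = √(-13198) = I*√13198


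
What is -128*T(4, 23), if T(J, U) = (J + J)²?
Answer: -8192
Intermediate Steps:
T(J, U) = 4*J² (T(J, U) = (2*J)² = 4*J²)
-128*T(4, 23) = -512*4² = -512*16 = -128*64 = -8192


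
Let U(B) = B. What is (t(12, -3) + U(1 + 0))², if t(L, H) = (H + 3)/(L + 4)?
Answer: 1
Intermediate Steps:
t(L, H) = (3 + H)/(4 + L)
(t(12, -3) + U(1 + 0))² = ((3 - 3)/(4 + 12) + (1 + 0))² = (0/16 + 1)² = ((1/16)*0 + 1)² = (0 + 1)² = 1² = 1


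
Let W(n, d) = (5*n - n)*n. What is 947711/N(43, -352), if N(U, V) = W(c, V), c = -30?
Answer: 947711/3600 ≈ 263.25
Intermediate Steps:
W(n, d) = 4*n² (W(n, d) = (4*n)*n = 4*n²)
N(U, V) = 3600 (N(U, V) = 4*(-30)² = 4*900 = 3600)
947711/N(43, -352) = 947711/3600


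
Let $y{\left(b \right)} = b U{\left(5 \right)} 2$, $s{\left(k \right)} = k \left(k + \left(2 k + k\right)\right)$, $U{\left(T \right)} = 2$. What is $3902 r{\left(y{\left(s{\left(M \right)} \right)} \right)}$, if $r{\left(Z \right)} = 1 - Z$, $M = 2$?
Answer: $-245826$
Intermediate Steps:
$s{\left(k \right)} = 4 k^{2}$ ($s{\left(k \right)} = k \left(k + 3 k\right) = k 4 k = 4 k^{2}$)
$y{\left(b \right)} = 4 b$ ($y{\left(b \right)} = b 2 \cdot 2 = 2 b 2 = 4 b$)
$3902 r{\left(y{\left(s{\left(M \right)} \right)} \right)} = 3902 \left(1 - 4 \cdot 4 \cdot 2^{2}\right) = 3902 \left(1 - 4 \cdot 4 \cdot 4\right) = 3902 \left(1 - 4 \cdot 16\right) = 3902 \left(1 - 64\right) = 3902 \left(-63\right) = -245826$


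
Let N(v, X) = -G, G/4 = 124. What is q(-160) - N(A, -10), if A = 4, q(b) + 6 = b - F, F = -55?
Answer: 385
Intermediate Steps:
q(b) = 49 + b (q(b) = -6 + (b - 1*(-55)) = -6 + (b + 55) = -6 + (55 + b) = 49 + b)
G = 496 (G = 4*124 = 496)
N(v, X) = -496 (N(v, X) = -1*496 = -496)
q(-160) - N(A, -10) = (49 - 160) - 1*(-496) = -111 + 496 = 385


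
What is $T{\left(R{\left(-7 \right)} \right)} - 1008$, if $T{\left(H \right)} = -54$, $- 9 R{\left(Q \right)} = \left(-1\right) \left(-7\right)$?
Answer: $-1062$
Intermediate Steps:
$R{\left(Q \right)} = - \frac{7}{9}$ ($R{\left(Q \right)} = - \frac{\left(-1\right) \left(-7\right)}{9} = \left(- \frac{1}{9}\right) 7 = - \frac{7}{9}$)
$T{\left(R{\left(-7 \right)} \right)} - 1008 = -54 - 1008 = -1062$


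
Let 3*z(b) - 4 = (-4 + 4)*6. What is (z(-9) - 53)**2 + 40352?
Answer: 387193/9 ≈ 43021.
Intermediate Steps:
z(b) = 4/3 (z(b) = 4/3 + ((-4 + 4)*6)/3 = 4/3 + (0*6)/3 = 4/3 + (1/3)*0 = 4/3 + 0 = 4/3)
(z(-9) - 53)**2 + 40352 = (4/3 - 53)**2 + 40352 = (-155/3)**2 + 40352 = 24025/9 + 40352 = 387193/9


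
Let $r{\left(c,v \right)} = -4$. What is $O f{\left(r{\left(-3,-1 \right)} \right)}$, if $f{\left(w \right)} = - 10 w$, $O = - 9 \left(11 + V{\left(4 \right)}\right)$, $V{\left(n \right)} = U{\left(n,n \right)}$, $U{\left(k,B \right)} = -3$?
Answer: $-2880$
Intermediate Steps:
$V{\left(n \right)} = -3$
$O = -72$ ($O = - 9 \left(11 - 3\right) = \left(-9\right) 8 = -72$)
$O f{\left(r{\left(-3,-1 \right)} \right)} = - 72 \left(\left(-10\right) \left(-4\right)\right) = \left(-72\right) 40 = -2880$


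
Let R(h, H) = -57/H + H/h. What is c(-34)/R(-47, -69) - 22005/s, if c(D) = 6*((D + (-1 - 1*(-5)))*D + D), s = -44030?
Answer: 7040876307/2729860 ≈ 2579.2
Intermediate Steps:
c(D) = 6*D + 6*D*(4 + D) (c(D) = 6*((D + (-1 + 5))*D + D) = 6*((D + 4)*D + D) = 6*((4 + D)*D + D) = 6*(D*(4 + D) + D) = 6*(D + D*(4 + D)) = 6*D + 6*D*(4 + D))
c(-34)/R(-47, -69) - 22005/s = (6*(-34)*(5 - 34))/(-57/(-69) - 69/(-47)) - 22005/(-44030) = (6*(-34)*(-29))/(-57*(-1/69) - 69*(-1/47)) - 22005*(-1/44030) = 5916/(19/23 + 69/47) + 4401/8806 = 5916/(2480/1081) + 4401/8806 = 5916*(1081/2480) + 4401/8806 = 1598799/620 + 4401/8806 = 7040876307/2729860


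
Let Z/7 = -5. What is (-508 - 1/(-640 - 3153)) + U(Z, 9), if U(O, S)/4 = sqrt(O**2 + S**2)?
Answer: -1926843/3793 + 4*sqrt(1306) ≈ -363.45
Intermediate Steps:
Z = -35 (Z = 7*(-5) = -35)
U(O, S) = 4*sqrt(O**2 + S**2)
(-508 - 1/(-640 - 3153)) + U(Z, 9) = (-508 - 1/(-640 - 3153)) + 4*sqrt((-35)**2 + 9**2) = (-508 - 1/(-3793)) + 4*sqrt(1225 + 81) = (-508 - 1*(-1/3793)) + 4*sqrt(1306) = (-508 + 1/3793) + 4*sqrt(1306) = -1926843/3793 + 4*sqrt(1306)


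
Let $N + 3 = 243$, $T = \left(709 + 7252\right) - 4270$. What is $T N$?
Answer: $885840$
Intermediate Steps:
$T = 3691$ ($T = 7961 - 4270 = 3691$)
$N = 240$ ($N = -3 + 243 = 240$)
$T N = 3691 \cdot 240 = 885840$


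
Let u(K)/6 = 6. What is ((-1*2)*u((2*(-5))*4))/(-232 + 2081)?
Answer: -72/1849 ≈ -0.038940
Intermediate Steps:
u(K) = 36 (u(K) = 6*6 = 36)
((-1*2)*u((2*(-5))*4))/(-232 + 2081) = (-1*2*36)/(-232 + 2081) = (-2*36)/1849 = (1/1849)*(-72) = -72/1849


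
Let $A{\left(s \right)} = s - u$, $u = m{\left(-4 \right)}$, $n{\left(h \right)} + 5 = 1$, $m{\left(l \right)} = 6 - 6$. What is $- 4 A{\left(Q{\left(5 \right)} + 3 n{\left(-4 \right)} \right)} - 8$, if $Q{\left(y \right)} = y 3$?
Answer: $-20$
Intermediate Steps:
$m{\left(l \right)} = 0$ ($m{\left(l \right)} = 6 - 6 = 0$)
$n{\left(h \right)} = -4$ ($n{\left(h \right)} = -5 + 1 = -4$)
$u = 0$
$Q{\left(y \right)} = 3 y$
$A{\left(s \right)} = s$ ($A{\left(s \right)} = s - 0 = s + 0 = s$)
$- 4 A{\left(Q{\left(5 \right)} + 3 n{\left(-4 \right)} \right)} - 8 = - 4 \left(3 \cdot 5 + 3 \left(-4\right)\right) - 8 = - 4 \left(15 - 12\right) - 8 = \left(-4\right) 3 - 8 = -12 - 8 = -20$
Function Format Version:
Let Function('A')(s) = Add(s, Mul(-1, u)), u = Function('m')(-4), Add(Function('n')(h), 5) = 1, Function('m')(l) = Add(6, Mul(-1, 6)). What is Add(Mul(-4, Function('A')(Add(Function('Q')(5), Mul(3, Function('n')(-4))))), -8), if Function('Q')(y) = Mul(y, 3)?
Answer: -20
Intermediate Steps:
Function('m')(l) = 0 (Function('m')(l) = Add(6, -6) = 0)
Function('n')(h) = -4 (Function('n')(h) = Add(-5, 1) = -4)
u = 0
Function('Q')(y) = Mul(3, y)
Function('A')(s) = s (Function('A')(s) = Add(s, Mul(-1, 0)) = Add(s, 0) = s)
Add(Mul(-4, Function('A')(Add(Function('Q')(5), Mul(3, Function('n')(-4))))), -8) = Add(Mul(-4, Add(Mul(3, 5), Mul(3, -4))), -8) = Add(Mul(-4, Add(15, -12)), -8) = Add(Mul(-4, 3), -8) = Add(-12, -8) = -20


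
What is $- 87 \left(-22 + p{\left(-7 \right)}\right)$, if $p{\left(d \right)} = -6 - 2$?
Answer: $2610$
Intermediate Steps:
$p{\left(d \right)} = -8$
$- 87 \left(-22 + p{\left(-7 \right)}\right) = - 87 \left(-22 - 8\right) = \left(-87\right) \left(-30\right) = 2610$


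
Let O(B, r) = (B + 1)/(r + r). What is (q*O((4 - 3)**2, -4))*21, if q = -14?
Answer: 147/2 ≈ 73.500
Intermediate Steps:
O(B, r) = (1 + B)/(2*r) (O(B, r) = (1 + B)/((2*r)) = (1 + B)*(1/(2*r)) = (1 + B)/(2*r))
(q*O((4 - 3)**2, -4))*21 = -7*(1 + (4 - 3)**2)/(-4)*21 = -7*(-1)*(1 + 1**2)/4*21 = -7*(-1)*(1 + 1)/4*21 = -7*(-1)*2/4*21 = -14*(-1/4)*21 = (7/2)*21 = 147/2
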